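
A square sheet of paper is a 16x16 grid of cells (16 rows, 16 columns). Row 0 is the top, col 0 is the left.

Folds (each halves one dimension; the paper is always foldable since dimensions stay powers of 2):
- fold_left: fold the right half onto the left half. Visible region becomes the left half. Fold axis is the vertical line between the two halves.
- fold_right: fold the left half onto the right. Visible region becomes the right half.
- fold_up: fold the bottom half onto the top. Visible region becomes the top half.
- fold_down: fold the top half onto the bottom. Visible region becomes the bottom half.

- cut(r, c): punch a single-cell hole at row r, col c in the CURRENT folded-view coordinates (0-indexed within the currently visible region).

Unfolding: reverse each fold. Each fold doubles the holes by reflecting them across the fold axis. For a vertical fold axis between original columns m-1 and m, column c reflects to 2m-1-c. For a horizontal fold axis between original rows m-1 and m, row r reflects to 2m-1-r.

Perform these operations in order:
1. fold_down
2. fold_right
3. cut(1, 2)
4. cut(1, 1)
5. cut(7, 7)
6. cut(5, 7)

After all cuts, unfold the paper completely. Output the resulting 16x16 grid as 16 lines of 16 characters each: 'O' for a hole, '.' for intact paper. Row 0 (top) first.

Answer: O..............O
................
O..............O
................
................
................
.....OO..OO.....
................
................
.....OO..OO.....
................
................
................
O..............O
................
O..............O

Derivation:
Op 1 fold_down: fold axis h@8; visible region now rows[8,16) x cols[0,16) = 8x16
Op 2 fold_right: fold axis v@8; visible region now rows[8,16) x cols[8,16) = 8x8
Op 3 cut(1, 2): punch at orig (9,10); cuts so far [(9, 10)]; region rows[8,16) x cols[8,16) = 8x8
Op 4 cut(1, 1): punch at orig (9,9); cuts so far [(9, 9), (9, 10)]; region rows[8,16) x cols[8,16) = 8x8
Op 5 cut(7, 7): punch at orig (15,15); cuts so far [(9, 9), (9, 10), (15, 15)]; region rows[8,16) x cols[8,16) = 8x8
Op 6 cut(5, 7): punch at orig (13,15); cuts so far [(9, 9), (9, 10), (13, 15), (15, 15)]; region rows[8,16) x cols[8,16) = 8x8
Unfold 1 (reflect across v@8): 8 holes -> [(9, 5), (9, 6), (9, 9), (9, 10), (13, 0), (13, 15), (15, 0), (15, 15)]
Unfold 2 (reflect across h@8): 16 holes -> [(0, 0), (0, 15), (2, 0), (2, 15), (6, 5), (6, 6), (6, 9), (6, 10), (9, 5), (9, 6), (9, 9), (9, 10), (13, 0), (13, 15), (15, 0), (15, 15)]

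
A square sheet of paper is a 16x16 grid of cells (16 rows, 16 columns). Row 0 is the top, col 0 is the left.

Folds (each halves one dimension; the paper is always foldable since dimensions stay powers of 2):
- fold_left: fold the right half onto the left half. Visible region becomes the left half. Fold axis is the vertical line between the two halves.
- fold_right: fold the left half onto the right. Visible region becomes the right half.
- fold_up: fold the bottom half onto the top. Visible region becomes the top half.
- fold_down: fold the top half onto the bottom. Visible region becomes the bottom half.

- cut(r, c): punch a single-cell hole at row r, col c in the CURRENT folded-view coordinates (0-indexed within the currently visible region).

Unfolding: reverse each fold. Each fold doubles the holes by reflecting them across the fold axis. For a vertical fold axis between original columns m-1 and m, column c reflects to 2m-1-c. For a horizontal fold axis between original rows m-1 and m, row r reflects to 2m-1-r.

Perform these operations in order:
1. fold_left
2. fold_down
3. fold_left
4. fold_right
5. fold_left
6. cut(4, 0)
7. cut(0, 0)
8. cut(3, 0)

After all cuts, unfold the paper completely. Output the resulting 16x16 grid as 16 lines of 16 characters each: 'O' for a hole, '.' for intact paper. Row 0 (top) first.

Op 1 fold_left: fold axis v@8; visible region now rows[0,16) x cols[0,8) = 16x8
Op 2 fold_down: fold axis h@8; visible region now rows[8,16) x cols[0,8) = 8x8
Op 3 fold_left: fold axis v@4; visible region now rows[8,16) x cols[0,4) = 8x4
Op 4 fold_right: fold axis v@2; visible region now rows[8,16) x cols[2,4) = 8x2
Op 5 fold_left: fold axis v@3; visible region now rows[8,16) x cols[2,3) = 8x1
Op 6 cut(4, 0): punch at orig (12,2); cuts so far [(12, 2)]; region rows[8,16) x cols[2,3) = 8x1
Op 7 cut(0, 0): punch at orig (8,2); cuts so far [(8, 2), (12, 2)]; region rows[8,16) x cols[2,3) = 8x1
Op 8 cut(3, 0): punch at orig (11,2); cuts so far [(8, 2), (11, 2), (12, 2)]; region rows[8,16) x cols[2,3) = 8x1
Unfold 1 (reflect across v@3): 6 holes -> [(8, 2), (8, 3), (11, 2), (11, 3), (12, 2), (12, 3)]
Unfold 2 (reflect across v@2): 12 holes -> [(8, 0), (8, 1), (8, 2), (8, 3), (11, 0), (11, 1), (11, 2), (11, 3), (12, 0), (12, 1), (12, 2), (12, 3)]
Unfold 3 (reflect across v@4): 24 holes -> [(8, 0), (8, 1), (8, 2), (8, 3), (8, 4), (8, 5), (8, 6), (8, 7), (11, 0), (11, 1), (11, 2), (11, 3), (11, 4), (11, 5), (11, 6), (11, 7), (12, 0), (12, 1), (12, 2), (12, 3), (12, 4), (12, 5), (12, 6), (12, 7)]
Unfold 4 (reflect across h@8): 48 holes -> [(3, 0), (3, 1), (3, 2), (3, 3), (3, 4), (3, 5), (3, 6), (3, 7), (4, 0), (4, 1), (4, 2), (4, 3), (4, 4), (4, 5), (4, 6), (4, 7), (7, 0), (7, 1), (7, 2), (7, 3), (7, 4), (7, 5), (7, 6), (7, 7), (8, 0), (8, 1), (8, 2), (8, 3), (8, 4), (8, 5), (8, 6), (8, 7), (11, 0), (11, 1), (11, 2), (11, 3), (11, 4), (11, 5), (11, 6), (11, 7), (12, 0), (12, 1), (12, 2), (12, 3), (12, 4), (12, 5), (12, 6), (12, 7)]
Unfold 5 (reflect across v@8): 96 holes -> [(3, 0), (3, 1), (3, 2), (3, 3), (3, 4), (3, 5), (3, 6), (3, 7), (3, 8), (3, 9), (3, 10), (3, 11), (3, 12), (3, 13), (3, 14), (3, 15), (4, 0), (4, 1), (4, 2), (4, 3), (4, 4), (4, 5), (4, 6), (4, 7), (4, 8), (4, 9), (4, 10), (4, 11), (4, 12), (4, 13), (4, 14), (4, 15), (7, 0), (7, 1), (7, 2), (7, 3), (7, 4), (7, 5), (7, 6), (7, 7), (7, 8), (7, 9), (7, 10), (7, 11), (7, 12), (7, 13), (7, 14), (7, 15), (8, 0), (8, 1), (8, 2), (8, 3), (8, 4), (8, 5), (8, 6), (8, 7), (8, 8), (8, 9), (8, 10), (8, 11), (8, 12), (8, 13), (8, 14), (8, 15), (11, 0), (11, 1), (11, 2), (11, 3), (11, 4), (11, 5), (11, 6), (11, 7), (11, 8), (11, 9), (11, 10), (11, 11), (11, 12), (11, 13), (11, 14), (11, 15), (12, 0), (12, 1), (12, 2), (12, 3), (12, 4), (12, 5), (12, 6), (12, 7), (12, 8), (12, 9), (12, 10), (12, 11), (12, 12), (12, 13), (12, 14), (12, 15)]

Answer: ................
................
................
OOOOOOOOOOOOOOOO
OOOOOOOOOOOOOOOO
................
................
OOOOOOOOOOOOOOOO
OOOOOOOOOOOOOOOO
................
................
OOOOOOOOOOOOOOOO
OOOOOOOOOOOOOOOO
................
................
................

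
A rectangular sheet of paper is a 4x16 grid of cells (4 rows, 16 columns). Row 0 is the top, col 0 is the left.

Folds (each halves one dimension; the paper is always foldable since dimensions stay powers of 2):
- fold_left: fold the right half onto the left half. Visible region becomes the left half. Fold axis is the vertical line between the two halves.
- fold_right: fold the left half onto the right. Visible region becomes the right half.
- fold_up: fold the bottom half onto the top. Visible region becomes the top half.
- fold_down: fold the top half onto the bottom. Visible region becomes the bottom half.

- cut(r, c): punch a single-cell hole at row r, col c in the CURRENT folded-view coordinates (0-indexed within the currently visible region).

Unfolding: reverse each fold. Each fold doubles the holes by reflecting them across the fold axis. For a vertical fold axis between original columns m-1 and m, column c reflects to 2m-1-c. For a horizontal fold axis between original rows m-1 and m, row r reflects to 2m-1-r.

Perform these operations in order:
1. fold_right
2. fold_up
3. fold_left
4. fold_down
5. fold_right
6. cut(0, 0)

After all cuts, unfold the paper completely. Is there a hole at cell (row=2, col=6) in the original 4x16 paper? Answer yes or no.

Op 1 fold_right: fold axis v@8; visible region now rows[0,4) x cols[8,16) = 4x8
Op 2 fold_up: fold axis h@2; visible region now rows[0,2) x cols[8,16) = 2x8
Op 3 fold_left: fold axis v@12; visible region now rows[0,2) x cols[8,12) = 2x4
Op 4 fold_down: fold axis h@1; visible region now rows[1,2) x cols[8,12) = 1x4
Op 5 fold_right: fold axis v@10; visible region now rows[1,2) x cols[10,12) = 1x2
Op 6 cut(0, 0): punch at orig (1,10); cuts so far [(1, 10)]; region rows[1,2) x cols[10,12) = 1x2
Unfold 1 (reflect across v@10): 2 holes -> [(1, 9), (1, 10)]
Unfold 2 (reflect across h@1): 4 holes -> [(0, 9), (0, 10), (1, 9), (1, 10)]
Unfold 3 (reflect across v@12): 8 holes -> [(0, 9), (0, 10), (0, 13), (0, 14), (1, 9), (1, 10), (1, 13), (1, 14)]
Unfold 4 (reflect across h@2): 16 holes -> [(0, 9), (0, 10), (0, 13), (0, 14), (1, 9), (1, 10), (1, 13), (1, 14), (2, 9), (2, 10), (2, 13), (2, 14), (3, 9), (3, 10), (3, 13), (3, 14)]
Unfold 5 (reflect across v@8): 32 holes -> [(0, 1), (0, 2), (0, 5), (0, 6), (0, 9), (0, 10), (0, 13), (0, 14), (1, 1), (1, 2), (1, 5), (1, 6), (1, 9), (1, 10), (1, 13), (1, 14), (2, 1), (2, 2), (2, 5), (2, 6), (2, 9), (2, 10), (2, 13), (2, 14), (3, 1), (3, 2), (3, 5), (3, 6), (3, 9), (3, 10), (3, 13), (3, 14)]
Holes: [(0, 1), (0, 2), (0, 5), (0, 6), (0, 9), (0, 10), (0, 13), (0, 14), (1, 1), (1, 2), (1, 5), (1, 6), (1, 9), (1, 10), (1, 13), (1, 14), (2, 1), (2, 2), (2, 5), (2, 6), (2, 9), (2, 10), (2, 13), (2, 14), (3, 1), (3, 2), (3, 5), (3, 6), (3, 9), (3, 10), (3, 13), (3, 14)]

Answer: yes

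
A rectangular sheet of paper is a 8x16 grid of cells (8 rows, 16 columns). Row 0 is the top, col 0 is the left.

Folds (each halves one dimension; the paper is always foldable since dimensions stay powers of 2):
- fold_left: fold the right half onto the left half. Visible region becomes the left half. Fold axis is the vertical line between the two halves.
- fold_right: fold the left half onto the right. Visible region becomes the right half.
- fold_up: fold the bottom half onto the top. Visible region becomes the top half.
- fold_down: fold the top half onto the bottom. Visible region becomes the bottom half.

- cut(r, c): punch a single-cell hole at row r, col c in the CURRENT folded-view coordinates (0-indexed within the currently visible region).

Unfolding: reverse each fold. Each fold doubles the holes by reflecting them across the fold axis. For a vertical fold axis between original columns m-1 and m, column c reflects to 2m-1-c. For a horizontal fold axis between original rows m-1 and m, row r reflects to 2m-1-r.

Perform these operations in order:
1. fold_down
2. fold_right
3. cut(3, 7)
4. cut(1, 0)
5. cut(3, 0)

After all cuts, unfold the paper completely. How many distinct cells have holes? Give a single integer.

Answer: 12

Derivation:
Op 1 fold_down: fold axis h@4; visible region now rows[4,8) x cols[0,16) = 4x16
Op 2 fold_right: fold axis v@8; visible region now rows[4,8) x cols[8,16) = 4x8
Op 3 cut(3, 7): punch at orig (7,15); cuts so far [(7, 15)]; region rows[4,8) x cols[8,16) = 4x8
Op 4 cut(1, 0): punch at orig (5,8); cuts so far [(5, 8), (7, 15)]; region rows[4,8) x cols[8,16) = 4x8
Op 5 cut(3, 0): punch at orig (7,8); cuts so far [(5, 8), (7, 8), (7, 15)]; region rows[4,8) x cols[8,16) = 4x8
Unfold 1 (reflect across v@8): 6 holes -> [(5, 7), (5, 8), (7, 0), (7, 7), (7, 8), (7, 15)]
Unfold 2 (reflect across h@4): 12 holes -> [(0, 0), (0, 7), (0, 8), (0, 15), (2, 7), (2, 8), (5, 7), (5, 8), (7, 0), (7, 7), (7, 8), (7, 15)]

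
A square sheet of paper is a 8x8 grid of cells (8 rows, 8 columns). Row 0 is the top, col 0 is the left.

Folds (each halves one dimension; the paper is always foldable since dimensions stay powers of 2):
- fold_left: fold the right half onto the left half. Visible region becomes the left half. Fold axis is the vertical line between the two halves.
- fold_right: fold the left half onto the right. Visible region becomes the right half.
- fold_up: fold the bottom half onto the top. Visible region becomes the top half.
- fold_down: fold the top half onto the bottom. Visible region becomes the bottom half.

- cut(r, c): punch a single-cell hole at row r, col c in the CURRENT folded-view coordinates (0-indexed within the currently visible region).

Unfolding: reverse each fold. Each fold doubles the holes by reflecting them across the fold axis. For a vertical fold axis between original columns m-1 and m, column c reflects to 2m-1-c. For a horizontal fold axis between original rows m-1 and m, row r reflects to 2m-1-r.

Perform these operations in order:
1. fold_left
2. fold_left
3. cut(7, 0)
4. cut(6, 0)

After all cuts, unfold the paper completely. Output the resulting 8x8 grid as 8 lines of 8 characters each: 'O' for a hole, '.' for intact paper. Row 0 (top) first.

Answer: ........
........
........
........
........
........
O..OO..O
O..OO..O

Derivation:
Op 1 fold_left: fold axis v@4; visible region now rows[0,8) x cols[0,4) = 8x4
Op 2 fold_left: fold axis v@2; visible region now rows[0,8) x cols[0,2) = 8x2
Op 3 cut(7, 0): punch at orig (7,0); cuts so far [(7, 0)]; region rows[0,8) x cols[0,2) = 8x2
Op 4 cut(6, 0): punch at orig (6,0); cuts so far [(6, 0), (7, 0)]; region rows[0,8) x cols[0,2) = 8x2
Unfold 1 (reflect across v@2): 4 holes -> [(6, 0), (6, 3), (7, 0), (7, 3)]
Unfold 2 (reflect across v@4): 8 holes -> [(6, 0), (6, 3), (6, 4), (6, 7), (7, 0), (7, 3), (7, 4), (7, 7)]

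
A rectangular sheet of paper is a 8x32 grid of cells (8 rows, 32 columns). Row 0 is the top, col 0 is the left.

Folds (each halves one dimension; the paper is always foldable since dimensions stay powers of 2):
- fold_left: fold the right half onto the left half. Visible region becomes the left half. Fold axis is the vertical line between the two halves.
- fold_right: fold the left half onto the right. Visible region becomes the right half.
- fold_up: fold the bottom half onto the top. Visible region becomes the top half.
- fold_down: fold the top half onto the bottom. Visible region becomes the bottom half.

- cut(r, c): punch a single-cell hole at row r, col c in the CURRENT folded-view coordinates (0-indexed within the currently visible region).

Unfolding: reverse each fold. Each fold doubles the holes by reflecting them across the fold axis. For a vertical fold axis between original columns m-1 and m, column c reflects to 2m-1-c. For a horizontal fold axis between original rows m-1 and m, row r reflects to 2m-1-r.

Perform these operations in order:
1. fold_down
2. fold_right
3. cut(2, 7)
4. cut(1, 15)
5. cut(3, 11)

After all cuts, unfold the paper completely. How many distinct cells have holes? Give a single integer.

Answer: 12

Derivation:
Op 1 fold_down: fold axis h@4; visible region now rows[4,8) x cols[0,32) = 4x32
Op 2 fold_right: fold axis v@16; visible region now rows[4,8) x cols[16,32) = 4x16
Op 3 cut(2, 7): punch at orig (6,23); cuts so far [(6, 23)]; region rows[4,8) x cols[16,32) = 4x16
Op 4 cut(1, 15): punch at orig (5,31); cuts so far [(5, 31), (6, 23)]; region rows[4,8) x cols[16,32) = 4x16
Op 5 cut(3, 11): punch at orig (7,27); cuts so far [(5, 31), (6, 23), (7, 27)]; region rows[4,8) x cols[16,32) = 4x16
Unfold 1 (reflect across v@16): 6 holes -> [(5, 0), (5, 31), (6, 8), (6, 23), (7, 4), (7, 27)]
Unfold 2 (reflect across h@4): 12 holes -> [(0, 4), (0, 27), (1, 8), (1, 23), (2, 0), (2, 31), (5, 0), (5, 31), (6, 8), (6, 23), (7, 4), (7, 27)]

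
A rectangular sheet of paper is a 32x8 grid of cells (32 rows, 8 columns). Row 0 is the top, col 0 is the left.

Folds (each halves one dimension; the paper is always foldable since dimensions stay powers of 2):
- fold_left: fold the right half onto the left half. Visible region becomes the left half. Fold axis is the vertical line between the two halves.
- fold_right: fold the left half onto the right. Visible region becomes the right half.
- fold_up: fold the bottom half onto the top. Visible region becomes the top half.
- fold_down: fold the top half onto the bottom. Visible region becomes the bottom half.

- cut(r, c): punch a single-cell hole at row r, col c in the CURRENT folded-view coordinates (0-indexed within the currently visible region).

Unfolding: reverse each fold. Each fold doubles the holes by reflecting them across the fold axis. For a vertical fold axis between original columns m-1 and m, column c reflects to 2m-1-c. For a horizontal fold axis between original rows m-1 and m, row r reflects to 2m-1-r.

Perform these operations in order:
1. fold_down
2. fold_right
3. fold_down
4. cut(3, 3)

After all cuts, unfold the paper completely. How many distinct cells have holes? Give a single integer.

Answer: 8

Derivation:
Op 1 fold_down: fold axis h@16; visible region now rows[16,32) x cols[0,8) = 16x8
Op 2 fold_right: fold axis v@4; visible region now rows[16,32) x cols[4,8) = 16x4
Op 3 fold_down: fold axis h@24; visible region now rows[24,32) x cols[4,8) = 8x4
Op 4 cut(3, 3): punch at orig (27,7); cuts so far [(27, 7)]; region rows[24,32) x cols[4,8) = 8x4
Unfold 1 (reflect across h@24): 2 holes -> [(20, 7), (27, 7)]
Unfold 2 (reflect across v@4): 4 holes -> [(20, 0), (20, 7), (27, 0), (27, 7)]
Unfold 3 (reflect across h@16): 8 holes -> [(4, 0), (4, 7), (11, 0), (11, 7), (20, 0), (20, 7), (27, 0), (27, 7)]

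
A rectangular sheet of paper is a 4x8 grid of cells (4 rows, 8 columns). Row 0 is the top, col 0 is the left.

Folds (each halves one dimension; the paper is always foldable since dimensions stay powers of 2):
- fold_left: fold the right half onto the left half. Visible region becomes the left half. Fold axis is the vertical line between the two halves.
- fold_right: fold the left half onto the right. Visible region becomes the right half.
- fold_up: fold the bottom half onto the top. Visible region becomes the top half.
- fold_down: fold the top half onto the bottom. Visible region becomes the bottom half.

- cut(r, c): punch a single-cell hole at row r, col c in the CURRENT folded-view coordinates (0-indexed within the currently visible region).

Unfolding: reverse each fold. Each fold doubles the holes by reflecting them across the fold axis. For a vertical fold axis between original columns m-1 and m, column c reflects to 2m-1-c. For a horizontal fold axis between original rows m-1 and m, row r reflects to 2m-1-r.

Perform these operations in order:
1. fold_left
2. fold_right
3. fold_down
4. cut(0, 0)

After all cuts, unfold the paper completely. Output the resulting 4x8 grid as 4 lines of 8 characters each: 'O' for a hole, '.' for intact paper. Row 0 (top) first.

Op 1 fold_left: fold axis v@4; visible region now rows[0,4) x cols[0,4) = 4x4
Op 2 fold_right: fold axis v@2; visible region now rows[0,4) x cols[2,4) = 4x2
Op 3 fold_down: fold axis h@2; visible region now rows[2,4) x cols[2,4) = 2x2
Op 4 cut(0, 0): punch at orig (2,2); cuts so far [(2, 2)]; region rows[2,4) x cols[2,4) = 2x2
Unfold 1 (reflect across h@2): 2 holes -> [(1, 2), (2, 2)]
Unfold 2 (reflect across v@2): 4 holes -> [(1, 1), (1, 2), (2, 1), (2, 2)]
Unfold 3 (reflect across v@4): 8 holes -> [(1, 1), (1, 2), (1, 5), (1, 6), (2, 1), (2, 2), (2, 5), (2, 6)]

Answer: ........
.OO..OO.
.OO..OO.
........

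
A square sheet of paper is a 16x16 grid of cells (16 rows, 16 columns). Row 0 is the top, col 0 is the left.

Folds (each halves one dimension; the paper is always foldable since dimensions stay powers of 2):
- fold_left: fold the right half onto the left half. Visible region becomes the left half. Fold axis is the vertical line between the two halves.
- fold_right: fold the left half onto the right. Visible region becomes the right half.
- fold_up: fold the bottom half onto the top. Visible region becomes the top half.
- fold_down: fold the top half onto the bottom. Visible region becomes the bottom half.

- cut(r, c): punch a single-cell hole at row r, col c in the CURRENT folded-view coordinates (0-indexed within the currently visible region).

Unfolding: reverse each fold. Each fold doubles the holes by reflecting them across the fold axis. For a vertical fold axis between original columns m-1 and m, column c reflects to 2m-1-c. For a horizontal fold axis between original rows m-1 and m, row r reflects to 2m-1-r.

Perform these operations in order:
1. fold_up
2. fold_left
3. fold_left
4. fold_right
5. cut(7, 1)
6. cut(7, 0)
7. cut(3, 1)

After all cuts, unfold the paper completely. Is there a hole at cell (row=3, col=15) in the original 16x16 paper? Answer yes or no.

Answer: yes

Derivation:
Op 1 fold_up: fold axis h@8; visible region now rows[0,8) x cols[0,16) = 8x16
Op 2 fold_left: fold axis v@8; visible region now rows[0,8) x cols[0,8) = 8x8
Op 3 fold_left: fold axis v@4; visible region now rows[0,8) x cols[0,4) = 8x4
Op 4 fold_right: fold axis v@2; visible region now rows[0,8) x cols[2,4) = 8x2
Op 5 cut(7, 1): punch at orig (7,3); cuts so far [(7, 3)]; region rows[0,8) x cols[2,4) = 8x2
Op 6 cut(7, 0): punch at orig (7,2); cuts so far [(7, 2), (7, 3)]; region rows[0,8) x cols[2,4) = 8x2
Op 7 cut(3, 1): punch at orig (3,3); cuts so far [(3, 3), (7, 2), (7, 3)]; region rows[0,8) x cols[2,4) = 8x2
Unfold 1 (reflect across v@2): 6 holes -> [(3, 0), (3, 3), (7, 0), (7, 1), (7, 2), (7, 3)]
Unfold 2 (reflect across v@4): 12 holes -> [(3, 0), (3, 3), (3, 4), (3, 7), (7, 0), (7, 1), (7, 2), (7, 3), (7, 4), (7, 5), (7, 6), (7, 7)]
Unfold 3 (reflect across v@8): 24 holes -> [(3, 0), (3, 3), (3, 4), (3, 7), (3, 8), (3, 11), (3, 12), (3, 15), (7, 0), (7, 1), (7, 2), (7, 3), (7, 4), (7, 5), (7, 6), (7, 7), (7, 8), (7, 9), (7, 10), (7, 11), (7, 12), (7, 13), (7, 14), (7, 15)]
Unfold 4 (reflect across h@8): 48 holes -> [(3, 0), (3, 3), (3, 4), (3, 7), (3, 8), (3, 11), (3, 12), (3, 15), (7, 0), (7, 1), (7, 2), (7, 3), (7, 4), (7, 5), (7, 6), (7, 7), (7, 8), (7, 9), (7, 10), (7, 11), (7, 12), (7, 13), (7, 14), (7, 15), (8, 0), (8, 1), (8, 2), (8, 3), (8, 4), (8, 5), (8, 6), (8, 7), (8, 8), (8, 9), (8, 10), (8, 11), (8, 12), (8, 13), (8, 14), (8, 15), (12, 0), (12, 3), (12, 4), (12, 7), (12, 8), (12, 11), (12, 12), (12, 15)]
Holes: [(3, 0), (3, 3), (3, 4), (3, 7), (3, 8), (3, 11), (3, 12), (3, 15), (7, 0), (7, 1), (7, 2), (7, 3), (7, 4), (7, 5), (7, 6), (7, 7), (7, 8), (7, 9), (7, 10), (7, 11), (7, 12), (7, 13), (7, 14), (7, 15), (8, 0), (8, 1), (8, 2), (8, 3), (8, 4), (8, 5), (8, 6), (8, 7), (8, 8), (8, 9), (8, 10), (8, 11), (8, 12), (8, 13), (8, 14), (8, 15), (12, 0), (12, 3), (12, 4), (12, 7), (12, 8), (12, 11), (12, 12), (12, 15)]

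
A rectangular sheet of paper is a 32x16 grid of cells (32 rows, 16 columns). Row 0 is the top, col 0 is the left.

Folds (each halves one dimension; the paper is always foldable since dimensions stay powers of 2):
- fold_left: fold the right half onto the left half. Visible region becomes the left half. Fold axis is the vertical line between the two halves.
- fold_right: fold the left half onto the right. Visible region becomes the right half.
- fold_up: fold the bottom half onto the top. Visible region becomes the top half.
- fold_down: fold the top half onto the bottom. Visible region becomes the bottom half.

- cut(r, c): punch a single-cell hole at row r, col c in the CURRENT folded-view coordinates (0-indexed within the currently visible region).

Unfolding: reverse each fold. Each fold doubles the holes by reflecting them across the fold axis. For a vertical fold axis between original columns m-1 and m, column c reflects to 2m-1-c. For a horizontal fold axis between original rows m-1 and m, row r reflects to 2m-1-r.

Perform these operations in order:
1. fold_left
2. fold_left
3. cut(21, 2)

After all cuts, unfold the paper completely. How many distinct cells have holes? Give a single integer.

Op 1 fold_left: fold axis v@8; visible region now rows[0,32) x cols[0,8) = 32x8
Op 2 fold_left: fold axis v@4; visible region now rows[0,32) x cols[0,4) = 32x4
Op 3 cut(21, 2): punch at orig (21,2); cuts so far [(21, 2)]; region rows[0,32) x cols[0,4) = 32x4
Unfold 1 (reflect across v@4): 2 holes -> [(21, 2), (21, 5)]
Unfold 2 (reflect across v@8): 4 holes -> [(21, 2), (21, 5), (21, 10), (21, 13)]

Answer: 4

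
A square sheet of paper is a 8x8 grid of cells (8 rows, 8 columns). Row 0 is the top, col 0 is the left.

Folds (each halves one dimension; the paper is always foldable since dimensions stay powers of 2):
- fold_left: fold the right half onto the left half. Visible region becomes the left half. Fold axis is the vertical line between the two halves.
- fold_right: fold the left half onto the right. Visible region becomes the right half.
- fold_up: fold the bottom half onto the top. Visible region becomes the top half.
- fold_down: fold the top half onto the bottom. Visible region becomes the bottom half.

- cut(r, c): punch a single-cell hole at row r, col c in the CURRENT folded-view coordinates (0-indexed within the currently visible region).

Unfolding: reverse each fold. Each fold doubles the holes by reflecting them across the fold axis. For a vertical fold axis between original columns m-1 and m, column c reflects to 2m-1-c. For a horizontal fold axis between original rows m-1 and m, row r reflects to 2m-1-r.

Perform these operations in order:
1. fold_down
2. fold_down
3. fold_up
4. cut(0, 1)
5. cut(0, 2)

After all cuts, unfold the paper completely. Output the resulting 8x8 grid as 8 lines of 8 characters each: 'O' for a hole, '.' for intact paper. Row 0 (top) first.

Op 1 fold_down: fold axis h@4; visible region now rows[4,8) x cols[0,8) = 4x8
Op 2 fold_down: fold axis h@6; visible region now rows[6,8) x cols[0,8) = 2x8
Op 3 fold_up: fold axis h@7; visible region now rows[6,7) x cols[0,8) = 1x8
Op 4 cut(0, 1): punch at orig (6,1); cuts so far [(6, 1)]; region rows[6,7) x cols[0,8) = 1x8
Op 5 cut(0, 2): punch at orig (6,2); cuts so far [(6, 1), (6, 2)]; region rows[6,7) x cols[0,8) = 1x8
Unfold 1 (reflect across h@7): 4 holes -> [(6, 1), (6, 2), (7, 1), (7, 2)]
Unfold 2 (reflect across h@6): 8 holes -> [(4, 1), (4, 2), (5, 1), (5, 2), (6, 1), (6, 2), (7, 1), (7, 2)]
Unfold 3 (reflect across h@4): 16 holes -> [(0, 1), (0, 2), (1, 1), (1, 2), (2, 1), (2, 2), (3, 1), (3, 2), (4, 1), (4, 2), (5, 1), (5, 2), (6, 1), (6, 2), (7, 1), (7, 2)]

Answer: .OO.....
.OO.....
.OO.....
.OO.....
.OO.....
.OO.....
.OO.....
.OO.....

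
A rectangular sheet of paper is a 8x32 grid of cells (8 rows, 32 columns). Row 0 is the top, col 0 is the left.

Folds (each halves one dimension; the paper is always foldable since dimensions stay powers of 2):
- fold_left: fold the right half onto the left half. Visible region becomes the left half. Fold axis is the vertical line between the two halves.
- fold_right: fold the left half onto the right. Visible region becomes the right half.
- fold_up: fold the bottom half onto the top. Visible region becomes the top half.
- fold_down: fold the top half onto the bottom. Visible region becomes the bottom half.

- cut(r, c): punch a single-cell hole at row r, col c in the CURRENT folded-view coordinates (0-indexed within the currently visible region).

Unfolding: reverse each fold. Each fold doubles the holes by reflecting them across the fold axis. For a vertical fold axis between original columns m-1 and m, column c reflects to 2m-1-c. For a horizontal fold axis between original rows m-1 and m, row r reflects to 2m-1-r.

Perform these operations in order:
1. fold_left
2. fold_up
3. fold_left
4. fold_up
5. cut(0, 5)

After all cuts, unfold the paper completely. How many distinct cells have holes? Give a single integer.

Op 1 fold_left: fold axis v@16; visible region now rows[0,8) x cols[0,16) = 8x16
Op 2 fold_up: fold axis h@4; visible region now rows[0,4) x cols[0,16) = 4x16
Op 3 fold_left: fold axis v@8; visible region now rows[0,4) x cols[0,8) = 4x8
Op 4 fold_up: fold axis h@2; visible region now rows[0,2) x cols[0,8) = 2x8
Op 5 cut(0, 5): punch at orig (0,5); cuts so far [(0, 5)]; region rows[0,2) x cols[0,8) = 2x8
Unfold 1 (reflect across h@2): 2 holes -> [(0, 5), (3, 5)]
Unfold 2 (reflect across v@8): 4 holes -> [(0, 5), (0, 10), (3, 5), (3, 10)]
Unfold 3 (reflect across h@4): 8 holes -> [(0, 5), (0, 10), (3, 5), (3, 10), (4, 5), (4, 10), (7, 5), (7, 10)]
Unfold 4 (reflect across v@16): 16 holes -> [(0, 5), (0, 10), (0, 21), (0, 26), (3, 5), (3, 10), (3, 21), (3, 26), (4, 5), (4, 10), (4, 21), (4, 26), (7, 5), (7, 10), (7, 21), (7, 26)]

Answer: 16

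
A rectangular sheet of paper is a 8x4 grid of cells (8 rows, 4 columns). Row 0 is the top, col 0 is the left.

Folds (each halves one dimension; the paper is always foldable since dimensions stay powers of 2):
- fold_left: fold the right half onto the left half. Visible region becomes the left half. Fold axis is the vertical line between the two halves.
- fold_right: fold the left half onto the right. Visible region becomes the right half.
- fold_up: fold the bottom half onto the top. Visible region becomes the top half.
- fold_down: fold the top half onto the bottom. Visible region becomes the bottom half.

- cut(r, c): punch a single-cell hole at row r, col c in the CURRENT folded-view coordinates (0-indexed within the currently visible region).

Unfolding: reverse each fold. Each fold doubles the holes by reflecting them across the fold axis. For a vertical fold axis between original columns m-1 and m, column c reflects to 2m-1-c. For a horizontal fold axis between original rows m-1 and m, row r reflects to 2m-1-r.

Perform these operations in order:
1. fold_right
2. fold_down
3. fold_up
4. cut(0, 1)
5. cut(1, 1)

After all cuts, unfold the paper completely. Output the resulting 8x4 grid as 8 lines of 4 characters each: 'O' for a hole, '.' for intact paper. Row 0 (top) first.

Op 1 fold_right: fold axis v@2; visible region now rows[0,8) x cols[2,4) = 8x2
Op 2 fold_down: fold axis h@4; visible region now rows[4,8) x cols[2,4) = 4x2
Op 3 fold_up: fold axis h@6; visible region now rows[4,6) x cols[2,4) = 2x2
Op 4 cut(0, 1): punch at orig (4,3); cuts so far [(4, 3)]; region rows[4,6) x cols[2,4) = 2x2
Op 5 cut(1, 1): punch at orig (5,3); cuts so far [(4, 3), (5, 3)]; region rows[4,6) x cols[2,4) = 2x2
Unfold 1 (reflect across h@6): 4 holes -> [(4, 3), (5, 3), (6, 3), (7, 3)]
Unfold 2 (reflect across h@4): 8 holes -> [(0, 3), (1, 3), (2, 3), (3, 3), (4, 3), (5, 3), (6, 3), (7, 3)]
Unfold 3 (reflect across v@2): 16 holes -> [(0, 0), (0, 3), (1, 0), (1, 3), (2, 0), (2, 3), (3, 0), (3, 3), (4, 0), (4, 3), (5, 0), (5, 3), (6, 0), (6, 3), (7, 0), (7, 3)]

Answer: O..O
O..O
O..O
O..O
O..O
O..O
O..O
O..O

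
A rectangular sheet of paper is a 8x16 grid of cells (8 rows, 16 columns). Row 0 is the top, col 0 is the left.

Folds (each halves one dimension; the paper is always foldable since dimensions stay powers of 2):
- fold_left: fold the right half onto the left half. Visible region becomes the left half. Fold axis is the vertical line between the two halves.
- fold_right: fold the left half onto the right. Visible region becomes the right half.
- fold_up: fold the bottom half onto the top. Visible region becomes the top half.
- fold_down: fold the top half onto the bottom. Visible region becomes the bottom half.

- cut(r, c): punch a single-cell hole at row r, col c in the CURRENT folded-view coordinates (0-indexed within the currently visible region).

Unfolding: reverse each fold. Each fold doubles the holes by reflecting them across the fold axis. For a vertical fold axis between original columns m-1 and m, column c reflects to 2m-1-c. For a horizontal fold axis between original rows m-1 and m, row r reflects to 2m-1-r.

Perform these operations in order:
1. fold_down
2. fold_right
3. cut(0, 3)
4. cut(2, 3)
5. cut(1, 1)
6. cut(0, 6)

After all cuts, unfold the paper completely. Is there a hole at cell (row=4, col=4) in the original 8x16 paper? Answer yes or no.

Op 1 fold_down: fold axis h@4; visible region now rows[4,8) x cols[0,16) = 4x16
Op 2 fold_right: fold axis v@8; visible region now rows[4,8) x cols[8,16) = 4x8
Op 3 cut(0, 3): punch at orig (4,11); cuts so far [(4, 11)]; region rows[4,8) x cols[8,16) = 4x8
Op 4 cut(2, 3): punch at orig (6,11); cuts so far [(4, 11), (6, 11)]; region rows[4,8) x cols[8,16) = 4x8
Op 5 cut(1, 1): punch at orig (5,9); cuts so far [(4, 11), (5, 9), (6, 11)]; region rows[4,8) x cols[8,16) = 4x8
Op 6 cut(0, 6): punch at orig (4,14); cuts so far [(4, 11), (4, 14), (5, 9), (6, 11)]; region rows[4,8) x cols[8,16) = 4x8
Unfold 1 (reflect across v@8): 8 holes -> [(4, 1), (4, 4), (4, 11), (4, 14), (5, 6), (5, 9), (6, 4), (6, 11)]
Unfold 2 (reflect across h@4): 16 holes -> [(1, 4), (1, 11), (2, 6), (2, 9), (3, 1), (3, 4), (3, 11), (3, 14), (4, 1), (4, 4), (4, 11), (4, 14), (5, 6), (5, 9), (6, 4), (6, 11)]
Holes: [(1, 4), (1, 11), (2, 6), (2, 9), (3, 1), (3, 4), (3, 11), (3, 14), (4, 1), (4, 4), (4, 11), (4, 14), (5, 6), (5, 9), (6, 4), (6, 11)]

Answer: yes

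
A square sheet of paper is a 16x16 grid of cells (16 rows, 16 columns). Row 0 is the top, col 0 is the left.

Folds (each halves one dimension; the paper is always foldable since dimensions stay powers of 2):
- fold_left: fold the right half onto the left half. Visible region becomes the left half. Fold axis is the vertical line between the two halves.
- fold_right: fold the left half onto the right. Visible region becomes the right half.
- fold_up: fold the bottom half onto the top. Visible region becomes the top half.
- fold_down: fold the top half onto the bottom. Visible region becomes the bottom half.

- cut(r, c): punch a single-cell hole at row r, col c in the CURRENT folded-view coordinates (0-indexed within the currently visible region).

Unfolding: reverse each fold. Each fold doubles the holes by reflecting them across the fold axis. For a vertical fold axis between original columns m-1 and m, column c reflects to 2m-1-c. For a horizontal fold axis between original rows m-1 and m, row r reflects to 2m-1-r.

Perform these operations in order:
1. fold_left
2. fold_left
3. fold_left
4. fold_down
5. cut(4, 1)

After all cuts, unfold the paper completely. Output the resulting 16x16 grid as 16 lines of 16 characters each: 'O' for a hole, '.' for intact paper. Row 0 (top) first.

Answer: ................
................
................
.OO..OO..OO..OO.
................
................
................
................
................
................
................
................
.OO..OO..OO..OO.
................
................
................

Derivation:
Op 1 fold_left: fold axis v@8; visible region now rows[0,16) x cols[0,8) = 16x8
Op 2 fold_left: fold axis v@4; visible region now rows[0,16) x cols[0,4) = 16x4
Op 3 fold_left: fold axis v@2; visible region now rows[0,16) x cols[0,2) = 16x2
Op 4 fold_down: fold axis h@8; visible region now rows[8,16) x cols[0,2) = 8x2
Op 5 cut(4, 1): punch at orig (12,1); cuts so far [(12, 1)]; region rows[8,16) x cols[0,2) = 8x2
Unfold 1 (reflect across h@8): 2 holes -> [(3, 1), (12, 1)]
Unfold 2 (reflect across v@2): 4 holes -> [(3, 1), (3, 2), (12, 1), (12, 2)]
Unfold 3 (reflect across v@4): 8 holes -> [(3, 1), (3, 2), (3, 5), (3, 6), (12, 1), (12, 2), (12, 5), (12, 6)]
Unfold 4 (reflect across v@8): 16 holes -> [(3, 1), (3, 2), (3, 5), (3, 6), (3, 9), (3, 10), (3, 13), (3, 14), (12, 1), (12, 2), (12, 5), (12, 6), (12, 9), (12, 10), (12, 13), (12, 14)]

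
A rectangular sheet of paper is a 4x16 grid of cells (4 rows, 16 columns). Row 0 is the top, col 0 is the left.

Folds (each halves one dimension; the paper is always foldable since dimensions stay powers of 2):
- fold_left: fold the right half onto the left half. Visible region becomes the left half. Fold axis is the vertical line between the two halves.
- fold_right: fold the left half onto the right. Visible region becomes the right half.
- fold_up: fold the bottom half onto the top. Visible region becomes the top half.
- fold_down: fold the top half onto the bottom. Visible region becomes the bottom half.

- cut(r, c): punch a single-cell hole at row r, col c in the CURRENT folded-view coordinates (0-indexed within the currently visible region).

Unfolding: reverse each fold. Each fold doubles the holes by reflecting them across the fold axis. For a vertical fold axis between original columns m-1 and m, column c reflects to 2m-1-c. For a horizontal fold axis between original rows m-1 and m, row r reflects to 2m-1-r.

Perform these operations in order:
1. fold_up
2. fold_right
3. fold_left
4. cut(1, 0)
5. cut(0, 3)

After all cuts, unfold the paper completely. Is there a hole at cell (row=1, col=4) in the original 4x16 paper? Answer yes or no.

Answer: no

Derivation:
Op 1 fold_up: fold axis h@2; visible region now rows[0,2) x cols[0,16) = 2x16
Op 2 fold_right: fold axis v@8; visible region now rows[0,2) x cols[8,16) = 2x8
Op 3 fold_left: fold axis v@12; visible region now rows[0,2) x cols[8,12) = 2x4
Op 4 cut(1, 0): punch at orig (1,8); cuts so far [(1, 8)]; region rows[0,2) x cols[8,12) = 2x4
Op 5 cut(0, 3): punch at orig (0,11); cuts so far [(0, 11), (1, 8)]; region rows[0,2) x cols[8,12) = 2x4
Unfold 1 (reflect across v@12): 4 holes -> [(0, 11), (0, 12), (1, 8), (1, 15)]
Unfold 2 (reflect across v@8): 8 holes -> [(0, 3), (0, 4), (0, 11), (0, 12), (1, 0), (1, 7), (1, 8), (1, 15)]
Unfold 3 (reflect across h@2): 16 holes -> [(0, 3), (0, 4), (0, 11), (0, 12), (1, 0), (1, 7), (1, 8), (1, 15), (2, 0), (2, 7), (2, 8), (2, 15), (3, 3), (3, 4), (3, 11), (3, 12)]
Holes: [(0, 3), (0, 4), (0, 11), (0, 12), (1, 0), (1, 7), (1, 8), (1, 15), (2, 0), (2, 7), (2, 8), (2, 15), (3, 3), (3, 4), (3, 11), (3, 12)]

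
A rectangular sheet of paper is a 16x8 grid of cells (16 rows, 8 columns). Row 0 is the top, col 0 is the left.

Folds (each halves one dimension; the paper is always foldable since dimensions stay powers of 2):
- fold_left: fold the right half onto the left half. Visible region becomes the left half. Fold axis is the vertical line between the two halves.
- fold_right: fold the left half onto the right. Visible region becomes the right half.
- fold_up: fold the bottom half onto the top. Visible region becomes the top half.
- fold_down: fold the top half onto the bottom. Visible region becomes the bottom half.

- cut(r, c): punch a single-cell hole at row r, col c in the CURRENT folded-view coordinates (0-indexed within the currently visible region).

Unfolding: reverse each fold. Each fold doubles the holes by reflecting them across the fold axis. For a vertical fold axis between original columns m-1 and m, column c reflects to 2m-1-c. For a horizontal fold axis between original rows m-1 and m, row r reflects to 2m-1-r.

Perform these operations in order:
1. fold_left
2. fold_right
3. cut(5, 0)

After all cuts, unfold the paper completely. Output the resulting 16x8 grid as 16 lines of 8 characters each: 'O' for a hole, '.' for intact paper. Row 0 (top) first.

Answer: ........
........
........
........
........
.OO..OO.
........
........
........
........
........
........
........
........
........
........

Derivation:
Op 1 fold_left: fold axis v@4; visible region now rows[0,16) x cols[0,4) = 16x4
Op 2 fold_right: fold axis v@2; visible region now rows[0,16) x cols[2,4) = 16x2
Op 3 cut(5, 0): punch at orig (5,2); cuts so far [(5, 2)]; region rows[0,16) x cols[2,4) = 16x2
Unfold 1 (reflect across v@2): 2 holes -> [(5, 1), (5, 2)]
Unfold 2 (reflect across v@4): 4 holes -> [(5, 1), (5, 2), (5, 5), (5, 6)]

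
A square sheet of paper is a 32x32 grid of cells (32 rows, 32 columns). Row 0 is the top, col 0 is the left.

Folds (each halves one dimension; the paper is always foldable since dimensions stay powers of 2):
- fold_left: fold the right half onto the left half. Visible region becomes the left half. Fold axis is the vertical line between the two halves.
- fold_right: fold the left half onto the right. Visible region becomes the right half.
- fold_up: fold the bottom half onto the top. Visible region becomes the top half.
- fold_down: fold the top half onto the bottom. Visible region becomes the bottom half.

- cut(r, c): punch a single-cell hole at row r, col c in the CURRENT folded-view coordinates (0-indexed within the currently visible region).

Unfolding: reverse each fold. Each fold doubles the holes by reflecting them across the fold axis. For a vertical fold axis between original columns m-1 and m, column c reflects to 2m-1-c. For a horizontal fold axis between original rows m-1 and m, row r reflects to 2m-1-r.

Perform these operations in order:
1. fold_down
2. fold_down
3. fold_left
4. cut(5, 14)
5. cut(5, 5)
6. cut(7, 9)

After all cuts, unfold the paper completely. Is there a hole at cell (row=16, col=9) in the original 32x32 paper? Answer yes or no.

Answer: yes

Derivation:
Op 1 fold_down: fold axis h@16; visible region now rows[16,32) x cols[0,32) = 16x32
Op 2 fold_down: fold axis h@24; visible region now rows[24,32) x cols[0,32) = 8x32
Op 3 fold_left: fold axis v@16; visible region now rows[24,32) x cols[0,16) = 8x16
Op 4 cut(5, 14): punch at orig (29,14); cuts so far [(29, 14)]; region rows[24,32) x cols[0,16) = 8x16
Op 5 cut(5, 5): punch at orig (29,5); cuts so far [(29, 5), (29, 14)]; region rows[24,32) x cols[0,16) = 8x16
Op 6 cut(7, 9): punch at orig (31,9); cuts so far [(29, 5), (29, 14), (31, 9)]; region rows[24,32) x cols[0,16) = 8x16
Unfold 1 (reflect across v@16): 6 holes -> [(29, 5), (29, 14), (29, 17), (29, 26), (31, 9), (31, 22)]
Unfold 2 (reflect across h@24): 12 holes -> [(16, 9), (16, 22), (18, 5), (18, 14), (18, 17), (18, 26), (29, 5), (29, 14), (29, 17), (29, 26), (31, 9), (31, 22)]
Unfold 3 (reflect across h@16): 24 holes -> [(0, 9), (0, 22), (2, 5), (2, 14), (2, 17), (2, 26), (13, 5), (13, 14), (13, 17), (13, 26), (15, 9), (15, 22), (16, 9), (16, 22), (18, 5), (18, 14), (18, 17), (18, 26), (29, 5), (29, 14), (29, 17), (29, 26), (31, 9), (31, 22)]
Holes: [(0, 9), (0, 22), (2, 5), (2, 14), (2, 17), (2, 26), (13, 5), (13, 14), (13, 17), (13, 26), (15, 9), (15, 22), (16, 9), (16, 22), (18, 5), (18, 14), (18, 17), (18, 26), (29, 5), (29, 14), (29, 17), (29, 26), (31, 9), (31, 22)]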